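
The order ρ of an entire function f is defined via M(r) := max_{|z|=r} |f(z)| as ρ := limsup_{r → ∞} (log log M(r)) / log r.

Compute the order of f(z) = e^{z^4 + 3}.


|e^{z^4 + 3}| = e^{Re(1·z^4) + 3} ≤ e^{1|z|^4 + 3} = e^{1r^4 + 3} on |z| = r, so ρ ≤ 4. Choosing z on |z|=r so that 1·z^4 is real positive (always possible by picking arg z appropriately) gives |f(z)| = e^{1r^4 + 3}, matching the bound. The additive constant 3 does not affect log log M(r) ~ 4·log r. Hence ρ = 4.
Therefore ρ = 4.

Order ρ = 4.


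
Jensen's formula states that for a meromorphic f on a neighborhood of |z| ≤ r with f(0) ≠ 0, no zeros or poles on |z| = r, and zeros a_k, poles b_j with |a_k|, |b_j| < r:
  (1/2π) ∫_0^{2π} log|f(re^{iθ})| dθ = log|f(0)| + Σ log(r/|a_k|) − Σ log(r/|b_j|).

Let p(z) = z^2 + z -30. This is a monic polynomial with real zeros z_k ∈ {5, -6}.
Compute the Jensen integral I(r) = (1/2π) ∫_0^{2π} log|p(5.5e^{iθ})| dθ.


Zeros: -6, 5; r = 5.5.
Inside |z| < r: 5. Outside (|z| ≥ r): -6.
p(0) = -30, so log|p(0)| = log(30) = 3.4012.
Apply Jensen: I(r) = log|p(0)| + Σ_k log(r/|z_k|), summed over zeros inside |z| < r.
  log(r/|z_k|) for z_k = 5: log(5.5/5) = 0.0953
  Outside zeros (-6) contribute nothing to the Jensen sum.
Sum over inside zeros: 0.0953.
I(r) = log|p(0)| + (inside sum) = 3.4012 + 0.0953 = 3.4965.
Note: since some zeros are outside |z| ≤ r, the simplified n·log(r) form does NOT apply — only the inside zeros contribute.

I(r) ≈ 3.4965.


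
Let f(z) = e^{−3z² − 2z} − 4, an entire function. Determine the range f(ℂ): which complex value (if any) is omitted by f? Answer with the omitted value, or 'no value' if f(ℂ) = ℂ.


Little Picard bounds the complement of f(ℂ) to at most one point.
The exponent g(z) = −3z² − 2z is a nonconstant polynomial, hence surjective onto ℂ. So e^{g(z)} takes every value in {e^w : w ∈ ℂ} = ℂ ∖ {0}. Adding -4 shifts the range to ℂ ∖ {-4}. f omits exactly -4.

Omitted value: -4.


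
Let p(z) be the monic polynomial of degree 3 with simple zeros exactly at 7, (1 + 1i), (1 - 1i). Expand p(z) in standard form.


The polynomial is p(z) = ∏_{α ∈ S} (z − α), where S = {7, (1 + 1i), (1 - 1i)}.
Expanding the product yields: p(z) = z^3 -9·z^2 + 16·z -14.
Note conjugate pairs combine to real quadratics: (z − (1+1i))(z − (1−1i)) = z² − 2z + 2.
The resulting polynomial has degree 3 and real coefficients as required.

p(z) = z^3 -9·z^2 + 16·z -14.


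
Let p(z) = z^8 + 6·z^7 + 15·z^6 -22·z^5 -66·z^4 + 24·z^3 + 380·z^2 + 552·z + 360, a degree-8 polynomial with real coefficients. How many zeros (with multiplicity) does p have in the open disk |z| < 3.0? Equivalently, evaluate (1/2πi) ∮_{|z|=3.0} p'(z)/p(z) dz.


The zeros of p are: (-3 + 3i), (-3 - 3i), (-1 + 1i), (-1 - 1i), (-1 + 1i), (-1 - 1i), (2 + 1i), (2 - 1i).
Their magnitudes are: 4.243, 4.243, 1.414, 1.414, 1.414, 1.414, 2.236, 2.236.
Zeros with |z| < R = 3.0: (-1 + 1i), (-1 - 1i), (-1 + 1i), (-1 - 1i), (2 + 1i), (2 - 1i).
Count = 6.
By the argument principle, (1/2πi) ∮_{|z|=R} p'(z)/p(z) dz equals exactly this count.

Number of zeros inside |z| < 3.0: 6.


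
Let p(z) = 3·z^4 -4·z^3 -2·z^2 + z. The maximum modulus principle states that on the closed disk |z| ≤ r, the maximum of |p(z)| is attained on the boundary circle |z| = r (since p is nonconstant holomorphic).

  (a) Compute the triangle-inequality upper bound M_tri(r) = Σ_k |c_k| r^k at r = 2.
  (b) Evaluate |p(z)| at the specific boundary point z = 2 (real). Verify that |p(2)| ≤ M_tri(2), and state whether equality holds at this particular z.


Coefficients: c_0 = 0, c_1 = 1, c_2 = -2, c_3 = -4, c_4 = 3. Radius r = 2.
Part (a). Triangle bound: M_tri(r) = Σ_k |c_k| r^k
  = |0|·2^0 + |1|·2^1 + |-2|·2^2 + |-4|·2^3 + |3|·2^4
  = 0 + 2 + 8 + 32 + 48 = 90.
This bounds M(r) := max_{|z|=r} |p(z)| from above; equality holds iff all terms c_k z^k can be made to align in phase at a single z on |z|=r.
Part (b). At z = 2 (real, on the circle |z| = r):
  p(2) = (0)·2^0 + (1)·2^1 + (-2)·2^2 + (-4)·2^3 + (3)·2^4 = 10.
  |p(2)| = 10.
Check: |p(2)| = 10 ≤ 90 = M_tri(2). ✓ Equality does not hold at z = 2 (the coefficients have mixed signs, so the terms do not all align in phase there).

M_tri(2) = 90; |p(2)| = 10; equality at z=2: no.


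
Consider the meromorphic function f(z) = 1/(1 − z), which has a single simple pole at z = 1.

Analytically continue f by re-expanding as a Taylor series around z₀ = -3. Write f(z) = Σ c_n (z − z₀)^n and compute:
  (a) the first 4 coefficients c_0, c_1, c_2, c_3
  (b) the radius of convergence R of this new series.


Let w = z − z₀, so z = z₀ + w.
Then 1 − z = 1 − (z₀ + w) = (1 − z₀) − w = 4 − w.
f(z) = 1/(4 − w) = (1/(4)) · 1/(1 − w/(4)) = Σ_{n≥0} w^n / (4)^(n+1).
So c_n = 1/(4)^(n+1):
  c_0 = 1/(4)^1 = 1/4.
  c_1 = 1/(4)^2 = 1/16.
  c_2 = 1/(4)^3 = 1/64.
  c_3 = 1/(4)^4 = 1/256.
The series is valid for |w/d| < 1, i.e. |z − z₀| < |d|.
Radius of convergence: R = |1 − z₀| = |4| = 4 (distance from z₀ to the singularity z = 1).

c_0 = 1/4, c_1 = 1/16, c_2 = 1/64, c_3 = 1/256; R = 4.


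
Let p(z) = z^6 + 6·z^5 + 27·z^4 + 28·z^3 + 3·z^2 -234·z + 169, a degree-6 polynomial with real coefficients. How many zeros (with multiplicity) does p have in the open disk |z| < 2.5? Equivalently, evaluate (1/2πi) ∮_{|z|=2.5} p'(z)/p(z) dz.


The zeros of p are: (-2 + 3i), (-2 - 3i), 1, (-2 + 3i), (-2 - 3i), 1.
Their magnitudes are: 3.606, 3.606, 1, 3.606, 3.606, 1.
Zeros with |z| < R = 2.5: 1, 1.
Count = 2.
By the argument principle, (1/2πi) ∮_{|z|=R} p'(z)/p(z) dz equals exactly this count.

Number of zeros inside |z| < 2.5: 2.


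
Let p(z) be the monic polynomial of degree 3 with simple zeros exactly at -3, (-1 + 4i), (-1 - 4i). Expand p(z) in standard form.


The polynomial is p(z) = ∏_{α ∈ S} (z − α), where S = {-3, (-1 + 4i), (-1 - 4i)}.
Expanding the product yields: p(z) = z^3 + 5·z^2 + 23·z + 51.
Note conjugate pairs combine to real quadratics: (z − (-1+4i))(z − (-1−4i)) = z² + 2z + 17.
The resulting polynomial has degree 3 and real coefficients as required.

p(z) = z^3 + 5·z^2 + 23·z + 51.


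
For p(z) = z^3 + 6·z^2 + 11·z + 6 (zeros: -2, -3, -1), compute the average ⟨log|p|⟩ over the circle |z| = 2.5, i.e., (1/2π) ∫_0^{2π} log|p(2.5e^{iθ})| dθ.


Zeros: -3, -2, -1; r = 2.5.
Inside |z| < r: -2, -1. Outside (|z| ≥ r): -3.
p(0) = 6, so log|p(0)| = log(6) = 1.7918.
Apply Jensen: I(r) = log|p(0)| + Σ_k log(r/|z_k|), summed over zeros inside |z| < r.
  log(r/|z_k|) for z_k = -2: log(2.5/2) = 0.2231
  log(r/|z_k|) for z_k = -1: log(2.5/1) = 0.9163
  Outside zeros (-3) contribute nothing to the Jensen sum.
Sum over inside zeros: 1.1394.
I(r) = log|p(0)| + (inside sum) = 1.7918 + 1.1394 = 2.9312.
Note: since some zeros are outside |z| ≤ r, the simplified n·log(r) form does NOT apply — only the inside zeros contribute.

I(r) ≈ 2.9312.


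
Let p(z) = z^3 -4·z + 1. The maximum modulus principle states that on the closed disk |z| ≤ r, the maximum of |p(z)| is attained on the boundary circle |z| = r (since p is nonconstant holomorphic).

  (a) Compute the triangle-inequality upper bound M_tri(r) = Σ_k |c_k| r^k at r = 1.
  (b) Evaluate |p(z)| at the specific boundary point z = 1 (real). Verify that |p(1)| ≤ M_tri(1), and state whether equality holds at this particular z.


Coefficients: c_0 = 1, c_1 = -4, c_2 = 0, c_3 = 1. Radius r = 1.
Part (a). Triangle bound: M_tri(r) = Σ_k |c_k| r^k
  = |1|·1^0 + |-4|·1^1 + |0|·1^2 + |1|·1^3
  = 1 + 4 + 0 + 1 = 6.
This bounds M(r) := max_{|z|=r} |p(z)| from above; equality holds iff all terms c_k z^k can be made to align in phase at a single z on |z|=r.
Part (b). At z = 1 (real, on the circle |z| = r):
  p(1) = (1)·1^0 + (-4)·1^1 + (0)·1^2 + (1)·1^3 = -2.
  |p(1)| = 2.
Check: |p(1)| = 2 ≤ 6 = M_tri(1). ✓ Equality does not hold at z = 1 (the coefficients have mixed signs, so the terms do not all align in phase there).

M_tri(1) = 6; |p(1)| = 2; equality at z=1: no.


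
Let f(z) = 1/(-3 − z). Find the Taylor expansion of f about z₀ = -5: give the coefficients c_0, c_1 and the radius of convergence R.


Let w = z − z₀, so z = z₀ + w.
Then -3 − z = -3 − (z₀ + w) = (-3 − z₀) − w = 2 − w.
f(z) = 1/(2 − w) = (1/(2)) · 1/(1 − w/(2)) = Σ_{n≥0} w^n / (2)^(n+1).
So c_n = 1/(2)^(n+1):
  c_0 = 1/(2)^1 = 1/2.
  c_1 = 1/(2)^2 = 1/4.
The series is valid for |w/d| < 1, i.e. |z − z₀| < |d|.
Radius of convergence: R = |-3 − z₀| = |2| = 2 (distance from z₀ to the singularity z = -3).

c_0 = 1/2, c_1 = 1/4; R = 2.


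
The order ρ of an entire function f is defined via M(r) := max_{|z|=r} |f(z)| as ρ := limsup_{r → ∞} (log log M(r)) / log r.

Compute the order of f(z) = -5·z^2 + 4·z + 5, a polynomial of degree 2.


|f(z)| ≤ Σ|c_k|·r^k = O(r^2) as r → ∞. Polynomial growth is O(e^{r^ε}) for every ε > 0 (since r^2/e^{r^ε} → 0), so ρ ≤ ε for all ε > 0, i.e. ρ = 0. Every nonconstant polynomial has order 0.
Therefore ρ = 0.

Order ρ = 0.


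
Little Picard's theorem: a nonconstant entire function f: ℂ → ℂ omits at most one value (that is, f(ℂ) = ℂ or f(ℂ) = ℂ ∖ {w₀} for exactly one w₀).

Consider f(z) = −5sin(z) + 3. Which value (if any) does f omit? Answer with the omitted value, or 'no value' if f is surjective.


Little Picard bounds the complement of f(ℂ) to at most one point.
sin is entire and surjective onto ℂ: for every w ∈ ℂ, sin(ζ) = w has a solution ζ ∈ ℂ (e.g., via the complex inverse arcsin). With ζ = z this gives z = ζ/(1). Then -5·sin(z) takes every value in -5·ℂ = ℂ, and adding 3 is a bijection of ℂ. So f is surjective and omits no value. (Note: only on the real line is sin bounded by [−1, 1].)

Omitted value: no value.


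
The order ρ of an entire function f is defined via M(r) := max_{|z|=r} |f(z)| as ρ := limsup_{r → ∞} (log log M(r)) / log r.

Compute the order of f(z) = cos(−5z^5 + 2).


Write cos(w) = (e^{iw} ± e^{−iw})/(2 or 2i), so |cos(w)| ≤ e^{|w|}. With w = −5z^5 + 2, |w| ≤ 5r^5 + 2 on |z|=r, giving M(r) ≤ e^{5r^5 + 2} and ρ ≤ 5. For the lower bound, choose z on |z|=r with -5z^5 purely imaginary of modulus 5r^5; then |cos(−5z^5 + 2)| grows like e^{5r^5}/2, so ρ ≥ 5. Hence ρ = 5.
Therefore ρ = 5.

Order ρ = 5.


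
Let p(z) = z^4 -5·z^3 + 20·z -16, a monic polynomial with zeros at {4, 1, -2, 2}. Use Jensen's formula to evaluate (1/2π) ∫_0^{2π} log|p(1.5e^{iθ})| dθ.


Zeros: -2, 1, 2, 4; r = 1.5.
Inside |z| < r: 1. Outside (|z| ≥ r): -2, 2, 4.
p(0) = -16, so log|p(0)| = log(16) = 2.7726.
Apply Jensen: I(r) = log|p(0)| + Σ_k log(r/|z_k|), summed over zeros inside |z| < r.
  log(r/|z_k|) for z_k = 1: log(1.5/1) = 0.4055
  Outside zeros (-2, 2, 4) contribute nothing to the Jensen sum.
Sum over inside zeros: 0.4055.
I(r) = log|p(0)| + (inside sum) = 2.7726 + 0.4055 = 3.1781.
Note: since some zeros are outside |z| ≤ r, the simplified n·log(r) form does NOT apply — only the inside zeros contribute.

I(r) ≈ 3.1781.


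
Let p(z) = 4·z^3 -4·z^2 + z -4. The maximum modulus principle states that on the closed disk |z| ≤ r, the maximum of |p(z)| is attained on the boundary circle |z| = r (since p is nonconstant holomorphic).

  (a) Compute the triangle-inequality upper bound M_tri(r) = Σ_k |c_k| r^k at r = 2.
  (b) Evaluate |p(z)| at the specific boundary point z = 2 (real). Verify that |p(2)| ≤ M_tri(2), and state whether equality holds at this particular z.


Coefficients: c_0 = -4, c_1 = 1, c_2 = -4, c_3 = 4. Radius r = 2.
Part (a). Triangle bound: M_tri(r) = Σ_k |c_k| r^k
  = |-4|·2^0 + |1|·2^1 + |-4|·2^2 + |4|·2^3
  = 4 + 2 + 16 + 32 = 54.
This bounds M(r) := max_{|z|=r} |p(z)| from above; equality holds iff all terms c_k z^k can be made to align in phase at a single z on |z|=r.
Part (b). At z = 2 (real, on the circle |z| = r):
  p(2) = (-4)·2^0 + (1)·2^1 + (-4)·2^2 + (4)·2^3 = 14.
  |p(2)| = 14.
Check: |p(2)| = 14 ≤ 54 = M_tri(2). ✓ Equality does not hold at z = 2 (the coefficients have mixed signs, so the terms do not all align in phase there).

M_tri(2) = 54; |p(2)| = 14; equality at z=2: no.


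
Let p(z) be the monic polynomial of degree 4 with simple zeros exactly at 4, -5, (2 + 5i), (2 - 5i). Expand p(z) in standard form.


The polynomial is p(z) = ∏_{α ∈ S} (z − α), where S = {4, -5, (2 + 5i), (2 - 5i)}.
Expanding the product yields: p(z) = z^4 -3·z^3 + 5·z^2 + 109·z -580.
Note conjugate pairs combine to real quadratics: (z − (2+5i))(z − (2−5i)) = z² − 4z + 29.
The resulting polynomial has degree 4 and real coefficients as required.

p(z) = z^4 -3·z^3 + 5·z^2 + 109·z -580.


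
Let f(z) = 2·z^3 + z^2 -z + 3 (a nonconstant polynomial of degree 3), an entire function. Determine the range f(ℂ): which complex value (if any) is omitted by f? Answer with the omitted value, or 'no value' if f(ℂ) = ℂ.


Little Picard bounds the complement of f(ℂ) to at most one point.
For every w ∈ ℂ, the equation p(z) − w = 0 is a nonconstant polynomial in z and hence has at least one root by the fundamental theorem of algebra. So p is surjective onto ℂ, omitting no value.

Omitted value: no value.


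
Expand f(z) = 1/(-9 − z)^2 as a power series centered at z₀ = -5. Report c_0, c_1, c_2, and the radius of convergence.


Let w = z − z₀, so z = z₀ + w.
Then -9 − z = -9 − (z₀ + w) = (-9 − z₀) − w = -4 − w.
f(z) = 1/(-4 − w)^2 = (1/(-4)^2) · (1 − w/(-4))^{−2}.
By the binomial series (1−u)^{−2} = Σ_{n≥0} C(n+1, 1) u^n for |u|<1, with u = w/(-4):
  c_n = C(n+1, 1) / (-4)^(n+2).
  c_0 = 1/(-4)^2 = 1/16.
  c_1 = 2/(-4)^3 = -1/32.
  c_2 = 3/(-4)^4 = 3/256.
The series is valid for |w/d| < 1, i.e. |z − z₀| < |d|.
Radius of convergence: R = |-9 − z₀| = |-4| = 4 (distance from z₀ to the singularity z = -9).

c_0 = 1/16, c_1 = -1/32, c_2 = 3/256; R = 4.


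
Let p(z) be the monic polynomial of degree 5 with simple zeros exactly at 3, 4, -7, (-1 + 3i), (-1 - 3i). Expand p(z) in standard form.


The polynomial is p(z) = ∏_{α ∈ S} (z − α), where S = {3, 4, -7, (-1 + 3i), (-1 - 3i)}.
Expanding the product yields: p(z) = z^5 + 2·z^4 -27·z^3 + 10·z^2 -202·z + 840.
Note conjugate pairs combine to real quadratics: (z − (-1+3i))(z − (-1−3i)) = z² + 2z + 10.
The resulting polynomial has degree 5 and real coefficients as required.

p(z) = z^5 + 2·z^4 -27·z^3 + 10·z^2 -202·z + 840.


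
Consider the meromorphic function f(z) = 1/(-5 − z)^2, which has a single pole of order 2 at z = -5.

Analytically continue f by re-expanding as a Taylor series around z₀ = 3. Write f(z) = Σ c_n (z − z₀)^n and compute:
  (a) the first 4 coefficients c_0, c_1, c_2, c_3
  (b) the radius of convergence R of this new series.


Let w = z − z₀, so z = z₀ + w.
Then -5 − z = -5 − (z₀ + w) = (-5 − z₀) − w = -8 − w.
f(z) = 1/(-8 − w)^2 = (1/(-8)^2) · (1 − w/(-8))^{−2}.
By the binomial series (1−u)^{−2} = Σ_{n≥0} C(n+1, 1) u^n for |u|<1, with u = w/(-8):
  c_n = C(n+1, 1) / (-8)^(n+2).
  c_0 = 1/(-8)^2 = 1/64.
  c_1 = 2/(-8)^3 = -1/256.
  c_2 = 3/(-8)^4 = 3/4096.
  c_3 = 4/(-8)^5 = -1/8192.
The series is valid for |w/d| < 1, i.e. |z − z₀| < |d|.
Radius of convergence: R = |-5 − z₀| = |-8| = 8 (distance from z₀ to the singularity z = -5).

c_0 = 1/64, c_1 = -1/256, c_2 = 3/4096, c_3 = -1/8192; R = 8.


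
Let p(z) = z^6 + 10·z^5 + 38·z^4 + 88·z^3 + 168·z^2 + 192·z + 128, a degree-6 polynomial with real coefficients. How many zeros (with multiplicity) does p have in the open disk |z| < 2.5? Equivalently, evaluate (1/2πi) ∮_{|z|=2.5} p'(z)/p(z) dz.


The zeros of p are: (0 + 2i), (0 - 2i), -4, (-1 + 1i), (-1 - 1i), -4.
Their magnitudes are: 2, 2, 4, 1.414, 1.414, 4.
Zeros with |z| < R = 2.5: (0 + 2i), (0 - 2i), (-1 + 1i), (-1 - 1i).
Count = 4.
By the argument principle, (1/2πi) ∮_{|z|=R} p'(z)/p(z) dz equals exactly this count.

Number of zeros inside |z| < 2.5: 4.


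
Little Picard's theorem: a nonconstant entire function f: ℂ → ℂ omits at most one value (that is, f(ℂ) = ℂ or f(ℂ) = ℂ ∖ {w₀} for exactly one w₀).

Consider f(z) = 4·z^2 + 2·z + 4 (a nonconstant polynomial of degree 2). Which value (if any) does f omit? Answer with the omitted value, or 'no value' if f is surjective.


Little Picard bounds the complement of f(ℂ) to at most one point.
For every w ∈ ℂ, the equation p(z) − w = 0 is a nonconstant polynomial in z and hence has at least one root by the fundamental theorem of algebra. So p is surjective onto ℂ, omitting no value.

Omitted value: no value.


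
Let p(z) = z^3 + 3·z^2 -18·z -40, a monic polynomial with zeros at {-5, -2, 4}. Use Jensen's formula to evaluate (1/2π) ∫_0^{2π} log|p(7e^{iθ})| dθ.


Zeros: -5, -2, 4; r = 7.
Inside |z| < r: -5, -2, 4. Outside (|z| ≥ r): ∅.
p(0) = -40, so log|p(0)| = log(40) = 3.6889.
Apply Jensen: I(r) = log|p(0)| + Σ_k log(r/|z_k|), summed over zeros inside |z| < r.
  log(r/|z_k|) for z_k = -5: log(7/5) = 0.3365
  log(r/|z_k|) for z_k = -2: log(7/2) = 1.2528
  log(r/|z_k|) for z_k = 4: log(7/4) = 0.5596
Sum over inside zeros: 2.1489.
I(r) = log|p(0)| + (inside sum) = 3.6889 + 2.1489 = 5.8377.
Closed form (all zeros inside, monic): I(r) = n·log(r) = 3·log(7) = 5.8377. ✓

I(r) ≈ 5.8377.


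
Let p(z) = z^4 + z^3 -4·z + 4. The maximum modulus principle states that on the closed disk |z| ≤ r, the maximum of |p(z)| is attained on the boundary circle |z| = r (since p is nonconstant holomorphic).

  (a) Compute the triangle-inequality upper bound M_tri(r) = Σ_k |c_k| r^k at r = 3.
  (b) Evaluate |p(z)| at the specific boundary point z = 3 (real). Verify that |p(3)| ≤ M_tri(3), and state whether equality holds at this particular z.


Coefficients: c_0 = 4, c_1 = -4, c_2 = 0, c_3 = 1, c_4 = 1. Radius r = 3.
Part (a). Triangle bound: M_tri(r) = Σ_k |c_k| r^k
  = |4|·3^0 + |-4|·3^1 + |0|·3^2 + |1|·3^3 + |1|·3^4
  = 4 + 12 + 0 + 27 + 81 = 124.
This bounds M(r) := max_{|z|=r} |p(z)| from above; equality holds iff all terms c_k z^k can be made to align in phase at a single z on |z|=r.
Part (b). At z = 3 (real, on the circle |z| = r):
  p(3) = (4)·3^0 + (-4)·3^1 + (0)·3^2 + (1)·3^3 + (1)·3^4 = 100.
  |p(3)| = 100.
Check: |p(3)| = 100 ≤ 124 = M_tri(3). ✓ Equality does not hold at z = 3 (the coefficients have mixed signs, so the terms do not all align in phase there).

M_tri(3) = 124; |p(3)| = 100; equality at z=3: no.


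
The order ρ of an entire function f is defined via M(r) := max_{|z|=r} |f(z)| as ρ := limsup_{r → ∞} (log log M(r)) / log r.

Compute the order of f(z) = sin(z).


sin(w) is a linear combination of e^{iw} and e^{−iw} (or e^w, e^{−w} in the hyperbolic case), so |sin(w)| ≤ e^{|w|}. With w = z, |w| ≤ 1|z| + 0 = 1r + 0 on |z| = r, giving M(r) ≤ e^{1r + 0}, so ρ ≤ 1. On a suitable ray (z = it for sin/cos; z = t for sinh/cosh, t real → ∞), |sin(z)| grows like e^{1|t|}/2, so ρ ≥ 1. Hence ρ = 1.
Therefore ρ = 1.

Order ρ = 1.


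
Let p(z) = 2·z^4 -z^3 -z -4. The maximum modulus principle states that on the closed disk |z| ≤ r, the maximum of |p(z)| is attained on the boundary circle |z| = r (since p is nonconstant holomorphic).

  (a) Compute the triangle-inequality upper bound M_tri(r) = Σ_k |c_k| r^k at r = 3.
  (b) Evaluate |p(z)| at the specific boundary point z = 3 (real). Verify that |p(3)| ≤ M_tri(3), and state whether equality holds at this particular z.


Coefficients: c_0 = -4, c_1 = -1, c_2 = 0, c_3 = -1, c_4 = 2. Radius r = 3.
Part (a). Triangle bound: M_tri(r) = Σ_k |c_k| r^k
  = |-4|·3^0 + |-1|·3^1 + |0|·3^2 + |-1|·3^3 + |2|·3^4
  = 4 + 3 + 0 + 27 + 162 = 196.
This bounds M(r) := max_{|z|=r} |p(z)| from above; equality holds iff all terms c_k z^k can be made to align in phase at a single z on |z|=r.
Part (b). At z = 3 (real, on the circle |z| = r):
  p(3) = (-4)·3^0 + (-1)·3^1 + (0)·3^2 + (-1)·3^3 + (2)·3^4 = 128.
  |p(3)| = 128.
Check: |p(3)| = 128 ≤ 196 = M_tri(3). ✓ Equality does not hold at z = 3 (the coefficients have mixed signs, so the terms do not all align in phase there).

M_tri(3) = 196; |p(3)| = 128; equality at z=3: no.


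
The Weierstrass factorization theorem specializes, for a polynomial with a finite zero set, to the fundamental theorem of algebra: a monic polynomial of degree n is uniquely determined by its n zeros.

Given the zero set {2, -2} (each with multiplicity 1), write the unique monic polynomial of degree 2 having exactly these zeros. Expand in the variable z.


The polynomial is p(z) = ∏_{α ∈ S} (z − α), where S = {2, -2}.
Expanding the product yields: p(z) = z^2 -4.
The resulting polynomial has degree 2 and real coefficients as required.

p(z) = z^2 -4.


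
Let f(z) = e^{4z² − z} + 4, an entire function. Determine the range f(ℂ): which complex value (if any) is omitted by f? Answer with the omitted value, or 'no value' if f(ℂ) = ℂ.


Little Picard bounds the complement of f(ℂ) to at most one point.
The exponent g(z) = 4z² − z is a nonconstant polynomial, hence surjective onto ℂ. So e^{g(z)} takes every value in {e^w : w ∈ ℂ} = ℂ ∖ {0}. Adding 4 shifts the range to ℂ ∖ {4}. f omits exactly 4.

Omitted value: 4.


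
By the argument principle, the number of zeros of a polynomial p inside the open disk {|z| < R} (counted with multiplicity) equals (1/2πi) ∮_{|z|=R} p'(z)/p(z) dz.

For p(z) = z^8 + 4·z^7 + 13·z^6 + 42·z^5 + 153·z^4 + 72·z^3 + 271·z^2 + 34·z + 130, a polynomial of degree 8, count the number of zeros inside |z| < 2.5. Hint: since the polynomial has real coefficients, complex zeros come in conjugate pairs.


The zeros of p are: (1 + 3i), (1 - 3i), (0 + 1i), (0 - 1i), (0 + 1i), (0 - 1i), (-3 + 2i), (-3 - 2i).
Their magnitudes are: 3.162, 3.162, 1, 1, 1, 1, 3.606, 3.606.
Zeros with |z| < R = 2.5: (0 + 1i), (0 - 1i), (0 + 1i), (0 - 1i).
Count = 4.
By the argument principle, (1/2πi) ∮_{|z|=R} p'(z)/p(z) dz equals exactly this count.

Number of zeros inside |z| < 2.5: 4.


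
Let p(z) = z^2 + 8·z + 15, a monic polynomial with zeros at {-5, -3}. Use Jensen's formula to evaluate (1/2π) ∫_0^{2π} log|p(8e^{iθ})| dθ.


Zeros: -5, -3; r = 8.
Inside |z| < r: -5, -3. Outside (|z| ≥ r): ∅.
p(0) = 15, so log|p(0)| = log(15) = 2.7081.
Apply Jensen: I(r) = log|p(0)| + Σ_k log(r/|z_k|), summed over zeros inside |z| < r.
  log(r/|z_k|) for z_k = -5: log(8/5) = 0.4700
  log(r/|z_k|) for z_k = -3: log(8/3) = 0.9808
Sum over inside zeros: 1.4508.
I(r) = log|p(0)| + (inside sum) = 2.7081 + 1.4508 = 4.1589.
Closed form (all zeros inside, monic): I(r) = n·log(r) = 2·log(8) = 4.1589. ✓

I(r) ≈ 4.1589.


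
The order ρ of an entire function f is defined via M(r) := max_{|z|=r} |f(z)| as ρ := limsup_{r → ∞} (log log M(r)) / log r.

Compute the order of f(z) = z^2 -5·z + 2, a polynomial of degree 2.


|f(z)| ≤ Σ|c_k|·r^k = O(r^2) as r → ∞. Polynomial growth is O(e^{r^ε}) for every ε > 0 (since r^2/e^{r^ε} → 0), so ρ ≤ ε for all ε > 0, i.e. ρ = 0. Every nonconstant polynomial has order 0.
Therefore ρ = 0.

Order ρ = 0.


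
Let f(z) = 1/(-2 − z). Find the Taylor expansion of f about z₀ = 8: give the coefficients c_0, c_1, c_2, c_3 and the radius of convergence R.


Let w = z − z₀, so z = z₀ + w.
Then -2 − z = -2 − (z₀ + w) = (-2 − z₀) − w = -10 − w.
f(z) = 1/(-10 − w) = (1/(-10)) · 1/(1 − w/(-10)) = Σ_{n≥0} w^n / (-10)^(n+1).
So c_n = 1/(-10)^(n+1):
  c_0 = 1/(-10)^1 = -1/10.
  c_1 = 1/(-10)^2 = 1/100.
  c_2 = 1/(-10)^3 = -1/1000.
  c_3 = 1/(-10)^4 = 1/10000.
The series is valid for |w/d| < 1, i.e. |z − z₀| < |d|.
Radius of convergence: R = |-2 − z₀| = |-10| = 10 (distance from z₀ to the singularity z = -2).

c_0 = -1/10, c_1 = 1/100, c_2 = -1/1000, c_3 = 1/10000; R = 10.


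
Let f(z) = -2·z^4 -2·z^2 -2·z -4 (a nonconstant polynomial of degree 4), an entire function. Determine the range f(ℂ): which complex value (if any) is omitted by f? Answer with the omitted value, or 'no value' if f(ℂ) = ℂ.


Little Picard bounds the complement of f(ℂ) to at most one point.
For every w ∈ ℂ, the equation p(z) − w = 0 is a nonconstant polynomial in z and hence has at least one root by the fundamental theorem of algebra. So p is surjective onto ℂ, omitting no value.

Omitted value: no value.


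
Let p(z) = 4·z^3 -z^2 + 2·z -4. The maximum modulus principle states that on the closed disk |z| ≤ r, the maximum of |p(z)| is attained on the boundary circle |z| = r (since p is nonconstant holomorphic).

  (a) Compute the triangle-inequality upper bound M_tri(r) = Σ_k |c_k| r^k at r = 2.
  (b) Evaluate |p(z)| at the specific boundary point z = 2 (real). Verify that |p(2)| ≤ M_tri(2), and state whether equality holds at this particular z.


Coefficients: c_0 = -4, c_1 = 2, c_2 = -1, c_3 = 4. Radius r = 2.
Part (a). Triangle bound: M_tri(r) = Σ_k |c_k| r^k
  = |-4|·2^0 + |2|·2^1 + |-1|·2^2 + |4|·2^3
  = 4 + 4 + 4 + 32 = 44.
This bounds M(r) := max_{|z|=r} |p(z)| from above; equality holds iff all terms c_k z^k can be made to align in phase at a single z on |z|=r.
Part (b). At z = 2 (real, on the circle |z| = r):
  p(2) = (-4)·2^0 + (2)·2^1 + (-1)·2^2 + (4)·2^3 = 28.
  |p(2)| = 28.
Check: |p(2)| = 28 ≤ 44 = M_tri(2). ✓ Equality does not hold at z = 2 (the coefficients have mixed signs, so the terms do not all align in phase there).

M_tri(2) = 44; |p(2)| = 28; equality at z=2: no.


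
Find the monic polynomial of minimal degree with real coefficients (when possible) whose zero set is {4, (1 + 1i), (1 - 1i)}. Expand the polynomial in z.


The polynomial is p(z) = ∏_{α ∈ S} (z − α), where S = {4, (1 + 1i), (1 - 1i)}.
Expanding the product yields: p(z) = z^3 -6·z^2 + 10·z -8.
Note conjugate pairs combine to real quadratics: (z − (1+1i))(z − (1−1i)) = z² − 2z + 2.
The resulting polynomial has degree 3 and real coefficients as required.

p(z) = z^3 -6·z^2 + 10·z -8.


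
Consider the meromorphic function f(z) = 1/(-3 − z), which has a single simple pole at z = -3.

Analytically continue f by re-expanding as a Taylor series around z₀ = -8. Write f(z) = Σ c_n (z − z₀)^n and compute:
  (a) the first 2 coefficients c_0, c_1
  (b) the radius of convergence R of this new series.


Let w = z − z₀, so z = z₀ + w.
Then -3 − z = -3 − (z₀ + w) = (-3 − z₀) − w = 5 − w.
f(z) = 1/(5 − w) = (1/(5)) · 1/(1 − w/(5)) = Σ_{n≥0} w^n / (5)^(n+1).
So c_n = 1/(5)^(n+1):
  c_0 = 1/(5)^1 = 1/5.
  c_1 = 1/(5)^2 = 1/25.
The series is valid for |w/d| < 1, i.e. |z − z₀| < |d|.
Radius of convergence: R = |-3 − z₀| = |5| = 5 (distance from z₀ to the singularity z = -3).

c_0 = 1/5, c_1 = 1/25; R = 5.


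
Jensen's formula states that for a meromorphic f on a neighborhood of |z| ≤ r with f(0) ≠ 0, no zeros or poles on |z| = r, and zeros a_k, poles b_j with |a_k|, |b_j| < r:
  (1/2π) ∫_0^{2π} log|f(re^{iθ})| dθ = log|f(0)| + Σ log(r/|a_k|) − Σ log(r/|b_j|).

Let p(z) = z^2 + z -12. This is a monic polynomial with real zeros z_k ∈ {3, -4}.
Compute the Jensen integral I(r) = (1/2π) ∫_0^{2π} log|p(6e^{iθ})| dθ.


Zeros: -4, 3; r = 6.
Inside |z| < r: -4, 3. Outside (|z| ≥ r): ∅.
p(0) = -12, so log|p(0)| = log(12) = 2.4849.
Apply Jensen: I(r) = log|p(0)| + Σ_k log(r/|z_k|), summed over zeros inside |z| < r.
  log(r/|z_k|) for z_k = 3: log(6/3) = 0.6931
  log(r/|z_k|) for z_k = -4: log(6/4) = 0.4055
Sum over inside zeros: 1.0986.
I(r) = log|p(0)| + (inside sum) = 2.4849 + 1.0986 = 3.5835.
Closed form (all zeros inside, monic): I(r) = n·log(r) = 2·log(6) = 3.5835. ✓

I(r) ≈ 3.5835.


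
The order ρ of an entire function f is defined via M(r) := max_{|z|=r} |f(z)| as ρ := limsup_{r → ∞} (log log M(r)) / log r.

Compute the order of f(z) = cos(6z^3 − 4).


Write cos(w) = (e^{iw} ± e^{−iw})/(2 or 2i), so |cos(w)| ≤ e^{|w|}. With w = 6z^3 − 4, |w| ≤ 6r^3 + 4 on |z|=r, giving M(r) ≤ e^{6r^3 + 4} and ρ ≤ 3. For the lower bound, choose z on |z|=r with 6z^3 purely imaginary of modulus 6r^3; then |cos(6z^3 − 4)| grows like e^{6r^3}/2, so ρ ≥ 3. Hence ρ = 3.
Therefore ρ = 3.

Order ρ = 3.


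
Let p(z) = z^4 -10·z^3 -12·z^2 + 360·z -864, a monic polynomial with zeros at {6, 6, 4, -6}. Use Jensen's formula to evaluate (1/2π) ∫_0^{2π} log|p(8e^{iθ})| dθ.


Zeros: -6, 4, 6, 6; r = 8.
Inside |z| < r: -6, 4, 6, 6. Outside (|z| ≥ r): ∅.
p(0) = -864, so log|p(0)| = log(864) = 6.7616.
Apply Jensen: I(r) = log|p(0)| + Σ_k log(r/|z_k|), summed over zeros inside |z| < r.
  log(r/|z_k|) for z_k = 6: log(8/6) = 0.2877
  log(r/|z_k|) for z_k = 6: log(8/6) = 0.2877
  log(r/|z_k|) for z_k = 4: log(8/4) = 0.6931
  log(r/|z_k|) for z_k = -6: log(8/6) = 0.2877
Sum over inside zeros: 1.5562.
I(r) = log|p(0)| + (inside sum) = 6.7616 + 1.5562 = 8.3178.
Closed form (all zeros inside, monic): I(r) = n·log(r) = 4·log(8) = 8.3178. ✓

I(r) ≈ 8.3178.


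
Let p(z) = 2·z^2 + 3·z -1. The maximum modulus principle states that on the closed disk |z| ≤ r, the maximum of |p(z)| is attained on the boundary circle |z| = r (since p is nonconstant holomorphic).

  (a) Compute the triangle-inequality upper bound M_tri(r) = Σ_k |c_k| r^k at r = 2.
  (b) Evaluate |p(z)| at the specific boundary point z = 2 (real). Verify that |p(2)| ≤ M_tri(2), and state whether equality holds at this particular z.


Coefficients: c_0 = -1, c_1 = 3, c_2 = 2. Radius r = 2.
Part (a). Triangle bound: M_tri(r) = Σ_k |c_k| r^k
  = |-1|·2^0 + |3|·2^1 + |2|·2^2
  = 1 + 6 + 8 = 15.
This bounds M(r) := max_{|z|=r} |p(z)| from above; equality holds iff all terms c_k z^k can be made to align in phase at a single z on |z|=r.
Part (b). At z = 2 (real, on the circle |z| = r):
  p(2) = (-1)·2^0 + (3)·2^1 + (2)·2^2 = 13.
  |p(2)| = 13.
Check: |p(2)| = 13 ≤ 15 = M_tri(2). ✓ Equality does not hold at z = 2 (the coefficients have mixed signs, so the terms do not all align in phase there).

M_tri(2) = 15; |p(2)| = 13; equality at z=2: no.


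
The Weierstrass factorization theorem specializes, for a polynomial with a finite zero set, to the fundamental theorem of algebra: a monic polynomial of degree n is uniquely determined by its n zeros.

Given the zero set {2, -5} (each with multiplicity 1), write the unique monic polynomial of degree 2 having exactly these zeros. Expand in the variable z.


The polynomial is p(z) = ∏_{α ∈ S} (z − α), where S = {2, -5}.
Expanding the product yields: p(z) = z^2 + 3·z -10.
The resulting polynomial has degree 2 and real coefficients as required.

p(z) = z^2 + 3·z -10.


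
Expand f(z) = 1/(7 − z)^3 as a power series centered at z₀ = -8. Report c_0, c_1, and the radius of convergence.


Let w = z − z₀, so z = z₀ + w.
Then 7 − z = 7 − (z₀ + w) = (7 − z₀) − w = 15 − w.
f(z) = 1/(15 − w)^3 = (1/(15)^3) · (1 − w/(15))^{−3}.
By the binomial series (1−u)^{−3} = Σ_{n≥0} C(n+2, 2) u^n for |u|<1, with u = w/(15):
  c_n = C(n+2, 2) / (15)^(n+3).
  c_0 = 1/(15)^3 = 1/3375.
  c_1 = 3/(15)^4 = 1/16875.
The series is valid for |w/d| < 1, i.e. |z − z₀| < |d|.
Radius of convergence: R = |7 − z₀| = |15| = 15 (distance from z₀ to the singularity z = 7).

c_0 = 1/3375, c_1 = 1/16875; R = 15.


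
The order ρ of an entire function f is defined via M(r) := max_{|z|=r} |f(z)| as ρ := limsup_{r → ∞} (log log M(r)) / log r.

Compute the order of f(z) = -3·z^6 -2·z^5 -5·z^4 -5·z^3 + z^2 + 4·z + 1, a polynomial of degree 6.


|f(z)| ≤ Σ|c_k|·r^k = O(r^6) as r → ∞. Polynomial growth is O(e^{r^ε}) for every ε > 0 (since r^6/e^{r^ε} → 0), so ρ ≤ ε for all ε > 0, i.e. ρ = 0. Every nonconstant polynomial has order 0.
Therefore ρ = 0.

Order ρ = 0.


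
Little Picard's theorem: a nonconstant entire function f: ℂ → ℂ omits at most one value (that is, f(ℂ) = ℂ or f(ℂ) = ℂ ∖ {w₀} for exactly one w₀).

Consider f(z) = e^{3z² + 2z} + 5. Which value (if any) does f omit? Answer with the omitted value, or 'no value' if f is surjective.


Little Picard bounds the complement of f(ℂ) to at most one point.
The exponent g(z) = 3z² + 2z is a nonconstant polynomial, hence surjective onto ℂ. So e^{g(z)} takes every value in {e^w : w ∈ ℂ} = ℂ ∖ {0}. Adding 5 shifts the range to ℂ ∖ {5}. f omits exactly 5.

Omitted value: 5.


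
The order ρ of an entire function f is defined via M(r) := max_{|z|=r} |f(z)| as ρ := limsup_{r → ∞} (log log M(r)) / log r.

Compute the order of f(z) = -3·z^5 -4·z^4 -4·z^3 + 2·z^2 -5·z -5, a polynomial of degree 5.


|f(z)| ≤ Σ|c_k|·r^k = O(r^5) as r → ∞. Polynomial growth is O(e^{r^ε}) for every ε > 0 (since r^5/e^{r^ε} → 0), so ρ ≤ ε for all ε > 0, i.e. ρ = 0. Every nonconstant polynomial has order 0.
Therefore ρ = 0.

Order ρ = 0.


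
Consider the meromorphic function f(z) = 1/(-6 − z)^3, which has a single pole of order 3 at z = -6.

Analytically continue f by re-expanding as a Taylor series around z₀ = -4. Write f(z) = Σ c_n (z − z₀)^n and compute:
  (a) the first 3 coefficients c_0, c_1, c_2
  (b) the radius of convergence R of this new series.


Let w = z − z₀, so z = z₀ + w.
Then -6 − z = -6 − (z₀ + w) = (-6 − z₀) − w = -2 − w.
f(z) = 1/(-2 − w)^3 = (1/(-2)^3) · (1 − w/(-2))^{−3}.
By the binomial series (1−u)^{−3} = Σ_{n≥0} C(n+2, 2) u^n for |u|<1, with u = w/(-2):
  c_n = C(n+2, 2) / (-2)^(n+3).
  c_0 = 1/(-2)^3 = -1/8.
  c_1 = 3/(-2)^4 = 3/16.
  c_2 = 6/(-2)^5 = -3/16.
The series is valid for |w/d| < 1, i.e. |z − z₀| < |d|.
Radius of convergence: R = |-6 − z₀| = |-2| = 2 (distance from z₀ to the singularity z = -6).

c_0 = -1/8, c_1 = 3/16, c_2 = -3/16; R = 2.


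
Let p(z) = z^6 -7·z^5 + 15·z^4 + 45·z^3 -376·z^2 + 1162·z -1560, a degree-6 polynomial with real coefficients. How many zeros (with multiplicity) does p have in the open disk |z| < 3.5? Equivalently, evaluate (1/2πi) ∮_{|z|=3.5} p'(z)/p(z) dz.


The zeros of p are: 3, -4, (3 + 2i), (3 - 2i), (1 + 3i), (1 - 3i).
Their magnitudes are: 3, 4, 3.606, 3.606, 3.162, 3.162.
Zeros with |z| < R = 3.5: 3, (1 + 3i), (1 - 3i).
Count = 3.
By the argument principle, (1/2πi) ∮_{|z|=R} p'(z)/p(z) dz equals exactly this count.

Number of zeros inside |z| < 3.5: 3.


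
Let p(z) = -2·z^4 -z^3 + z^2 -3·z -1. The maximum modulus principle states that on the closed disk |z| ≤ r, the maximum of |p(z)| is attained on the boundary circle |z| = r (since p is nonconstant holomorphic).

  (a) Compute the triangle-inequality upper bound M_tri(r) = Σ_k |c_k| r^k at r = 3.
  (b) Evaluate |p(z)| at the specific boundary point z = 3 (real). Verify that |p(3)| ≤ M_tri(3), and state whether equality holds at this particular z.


Coefficients: c_0 = -1, c_1 = -3, c_2 = 1, c_3 = -1, c_4 = -2. Radius r = 3.
Part (a). Triangle bound: M_tri(r) = Σ_k |c_k| r^k
  = |-1|·3^0 + |-3|·3^1 + |1|·3^2 + |-1|·3^3 + |-2|·3^4
  = 1 + 9 + 9 + 27 + 162 = 208.
This bounds M(r) := max_{|z|=r} |p(z)| from above; equality holds iff all terms c_k z^k can be made to align in phase at a single z on |z|=r.
Part (b). At z = 3 (real, on the circle |z| = r):
  p(3) = (-1)·3^0 + (-3)·3^1 + (1)·3^2 + (-1)·3^3 + (-2)·3^4 = -190.
  |p(3)| = 190.
Check: |p(3)| = 190 ≤ 208 = M_tri(3). ✓ Equality does not hold at z = 3 (the coefficients have mixed signs, so the terms do not all align in phase there).

M_tri(3) = 208; |p(3)| = 190; equality at z=3: no.


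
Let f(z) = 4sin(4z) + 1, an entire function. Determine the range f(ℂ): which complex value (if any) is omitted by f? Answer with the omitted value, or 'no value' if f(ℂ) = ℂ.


Little Picard bounds the complement of f(ℂ) to at most one point.
sin is entire and surjective onto ℂ: for every w ∈ ℂ, sin(ζ) = w has a solution ζ ∈ ℂ (e.g., via the complex inverse arcsin). With ζ = 4z this gives z = ζ/(4). Then 4·sin(4z) takes every value in 4·ℂ = ℂ, and adding 1 is a bijection of ℂ. So f is surjective and omits no value. (Note: only on the real line is sin bounded by [−1, 1].)

Omitted value: no value.


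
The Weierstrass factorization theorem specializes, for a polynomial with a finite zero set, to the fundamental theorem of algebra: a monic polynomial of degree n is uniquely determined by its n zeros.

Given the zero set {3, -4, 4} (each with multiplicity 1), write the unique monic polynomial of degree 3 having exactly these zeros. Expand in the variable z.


The polynomial is p(z) = ∏_{α ∈ S} (z − α), where S = {3, -4, 4}.
Expanding the product yields: p(z) = z^3 -3·z^2 -16·z + 48.
The resulting polynomial has degree 3 and real coefficients as required.

p(z) = z^3 -3·z^2 -16·z + 48.


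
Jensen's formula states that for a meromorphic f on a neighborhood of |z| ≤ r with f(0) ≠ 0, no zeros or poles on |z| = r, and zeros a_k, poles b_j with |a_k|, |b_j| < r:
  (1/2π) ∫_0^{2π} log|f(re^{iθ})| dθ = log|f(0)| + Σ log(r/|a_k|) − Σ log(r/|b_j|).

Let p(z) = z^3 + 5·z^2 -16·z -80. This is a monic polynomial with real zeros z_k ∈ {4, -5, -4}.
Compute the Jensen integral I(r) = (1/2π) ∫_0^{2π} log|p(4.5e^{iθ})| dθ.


Zeros: -5, -4, 4; r = 4.5.
Inside |z| < r: -4, 4. Outside (|z| ≥ r): -5.
p(0) = -80, so log|p(0)| = log(80) = 4.3820.
Apply Jensen: I(r) = log|p(0)| + Σ_k log(r/|z_k|), summed over zeros inside |z| < r.
  log(r/|z_k|) for z_k = 4: log(4.5/4) = 0.1178
  log(r/|z_k|) for z_k = -4: log(4.5/4) = 0.1178
  Outside zeros (-5) contribute nothing to the Jensen sum.
Sum over inside zeros: 0.2356.
I(r) = log|p(0)| + (inside sum) = 4.3820 + 0.2356 = 4.6176.
Note: since some zeros are outside |z| ≤ r, the simplified n·log(r) form does NOT apply — only the inside zeros contribute.

I(r) ≈ 4.6176.


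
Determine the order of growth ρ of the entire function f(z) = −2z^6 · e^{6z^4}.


M(r) = max_{|z|=r} |-2|·|z|^6·|e^{6z^4}| = 2·r^6 · e^{6r^4} (the factors attain their maxima compatibly on |z|=r). Then log M(r) = log 2 + 6·log r + 6r^4, dominated by the last term, so log log M(r) ~ 4·log r. The polynomial factor -2z^6 contributes only a log r term and does not affect the order. ρ = 4.
Therefore ρ = 4.

Order ρ = 4.


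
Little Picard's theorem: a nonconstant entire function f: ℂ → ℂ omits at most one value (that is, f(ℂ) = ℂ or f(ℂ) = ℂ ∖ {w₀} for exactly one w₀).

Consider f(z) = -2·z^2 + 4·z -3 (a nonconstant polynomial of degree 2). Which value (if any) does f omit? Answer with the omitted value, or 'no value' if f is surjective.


Little Picard bounds the complement of f(ℂ) to at most one point.
For every w ∈ ℂ, the equation p(z) − w = 0 is a nonconstant polynomial in z and hence has at least one root by the fundamental theorem of algebra. So p is surjective onto ℂ, omitting no value.

Omitted value: no value.


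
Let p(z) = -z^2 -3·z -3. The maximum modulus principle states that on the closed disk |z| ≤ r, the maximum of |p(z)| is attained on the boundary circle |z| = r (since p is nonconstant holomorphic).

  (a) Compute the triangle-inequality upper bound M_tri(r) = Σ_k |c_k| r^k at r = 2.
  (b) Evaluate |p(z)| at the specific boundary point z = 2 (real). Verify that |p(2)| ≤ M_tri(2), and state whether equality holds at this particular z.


Coefficients: c_0 = -3, c_1 = -3, c_2 = -1. Radius r = 2.
Part (a). Triangle bound: M_tri(r) = Σ_k |c_k| r^k
  = |-3|·2^0 + |-3|·2^1 + |-1|·2^2
  = 3 + 6 + 4 = 13.
This bounds M(r) := max_{|z|=r} |p(z)| from above; equality holds iff all terms c_k z^k can be made to align in phase at a single z on |z|=r.
Part (b). At z = 2 (real, on the circle |z| = r):
  p(2) = (-3)·2^0 + (-3)·2^1 + (-1)·2^2 = -13.
  |p(2)| = 13.
Since all nonzero coefficients share the same sign, |p(2)| = 13 = M_tri(2); the triangle bound is attained at z = 2, so in fact M(r) = 13.

M_tri(2) = 13; |p(2)| = 13; equality at z=2: yes.


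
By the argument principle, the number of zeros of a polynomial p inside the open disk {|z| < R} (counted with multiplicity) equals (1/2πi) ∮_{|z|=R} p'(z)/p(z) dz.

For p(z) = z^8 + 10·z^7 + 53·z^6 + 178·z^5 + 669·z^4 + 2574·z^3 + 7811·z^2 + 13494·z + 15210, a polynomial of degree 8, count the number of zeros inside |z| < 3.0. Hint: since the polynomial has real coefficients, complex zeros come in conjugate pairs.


The zeros of p are: (-1 + 2i), (-1 - 2i), (-3 + 3i), (-3 - 3i), (2 + 3i), (2 - 3i), (-3 + 2i), (-3 - 2i).
Their magnitudes are: 2.236, 2.236, 4.243, 4.243, 3.606, 3.606, 3.606, 3.606.
Zeros with |z| < R = 3.0: (-1 + 2i), (-1 - 2i).
Count = 2.
By the argument principle, (1/2πi) ∮_{|z|=R} p'(z)/p(z) dz equals exactly this count.

Number of zeros inside |z| < 3.0: 2.
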